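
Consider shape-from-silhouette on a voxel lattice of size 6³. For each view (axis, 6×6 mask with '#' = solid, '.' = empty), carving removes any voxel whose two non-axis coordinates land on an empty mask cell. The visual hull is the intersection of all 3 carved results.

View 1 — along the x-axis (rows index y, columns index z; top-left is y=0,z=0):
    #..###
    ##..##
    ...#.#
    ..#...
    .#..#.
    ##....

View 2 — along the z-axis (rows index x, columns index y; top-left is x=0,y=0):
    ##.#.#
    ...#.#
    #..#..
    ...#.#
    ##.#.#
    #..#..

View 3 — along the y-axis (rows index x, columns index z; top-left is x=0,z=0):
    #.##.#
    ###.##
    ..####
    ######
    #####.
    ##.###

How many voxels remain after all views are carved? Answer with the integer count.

full grid |V| = 216
  1. axis=0 (YZ plane), |mask|=15  ⇒  voxels=90
  2. axis=2 (XY plane), |mask|=16  ⇒  voxels=38
  3. axis=1 (XZ plane), |mask|=29  ⇒  voxels=30

|visual hull| = 30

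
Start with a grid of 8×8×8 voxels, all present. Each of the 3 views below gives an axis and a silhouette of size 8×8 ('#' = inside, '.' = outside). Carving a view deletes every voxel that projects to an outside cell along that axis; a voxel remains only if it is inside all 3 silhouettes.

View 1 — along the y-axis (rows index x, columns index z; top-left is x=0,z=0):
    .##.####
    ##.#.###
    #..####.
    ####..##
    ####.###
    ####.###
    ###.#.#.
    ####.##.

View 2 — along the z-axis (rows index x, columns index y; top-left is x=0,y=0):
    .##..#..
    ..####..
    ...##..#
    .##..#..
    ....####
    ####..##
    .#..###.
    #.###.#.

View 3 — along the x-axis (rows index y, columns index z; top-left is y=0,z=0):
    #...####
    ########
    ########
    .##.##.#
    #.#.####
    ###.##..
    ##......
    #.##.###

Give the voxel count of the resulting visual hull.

137 voxels

initial block: 8^3 = 512
step 1: project along y, AND mask (48/64) → |grid| = 384
step 2: project along z, AND mask (32/64) → |grid| = 195
step 3: project along x, AND mask (45/64) → |grid| = 137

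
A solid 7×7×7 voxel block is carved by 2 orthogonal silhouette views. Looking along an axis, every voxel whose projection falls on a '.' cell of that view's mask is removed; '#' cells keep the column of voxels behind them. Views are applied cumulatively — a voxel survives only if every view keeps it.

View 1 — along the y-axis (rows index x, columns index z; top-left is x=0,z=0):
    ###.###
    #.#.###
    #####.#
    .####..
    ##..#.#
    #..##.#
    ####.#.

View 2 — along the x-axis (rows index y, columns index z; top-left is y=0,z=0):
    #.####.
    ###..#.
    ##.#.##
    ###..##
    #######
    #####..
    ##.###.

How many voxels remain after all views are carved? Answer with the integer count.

voxel count = 174

before carving: 343 voxels (7×7×7)
carve view 1 (along y, XZ-mask fill 34/49): 238 voxels remain
carve view 2 (along x, YZ-mask fill 36/49): 174 voxels remain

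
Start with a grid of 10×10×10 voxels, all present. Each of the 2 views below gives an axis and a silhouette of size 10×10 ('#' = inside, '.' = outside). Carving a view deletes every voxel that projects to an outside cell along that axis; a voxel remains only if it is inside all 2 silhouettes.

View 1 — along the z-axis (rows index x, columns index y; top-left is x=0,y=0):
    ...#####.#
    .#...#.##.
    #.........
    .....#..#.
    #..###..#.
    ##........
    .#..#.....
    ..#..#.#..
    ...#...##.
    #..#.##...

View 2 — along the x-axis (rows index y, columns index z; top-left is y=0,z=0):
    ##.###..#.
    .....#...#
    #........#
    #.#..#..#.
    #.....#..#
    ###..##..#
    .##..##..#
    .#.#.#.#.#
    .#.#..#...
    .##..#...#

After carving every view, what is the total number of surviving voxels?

remaining voxels: 139

full grid |V| = 1000
[1] z-view keeps 32 columns → grid now 320
[2] x-view keeps 40 columns → grid now 139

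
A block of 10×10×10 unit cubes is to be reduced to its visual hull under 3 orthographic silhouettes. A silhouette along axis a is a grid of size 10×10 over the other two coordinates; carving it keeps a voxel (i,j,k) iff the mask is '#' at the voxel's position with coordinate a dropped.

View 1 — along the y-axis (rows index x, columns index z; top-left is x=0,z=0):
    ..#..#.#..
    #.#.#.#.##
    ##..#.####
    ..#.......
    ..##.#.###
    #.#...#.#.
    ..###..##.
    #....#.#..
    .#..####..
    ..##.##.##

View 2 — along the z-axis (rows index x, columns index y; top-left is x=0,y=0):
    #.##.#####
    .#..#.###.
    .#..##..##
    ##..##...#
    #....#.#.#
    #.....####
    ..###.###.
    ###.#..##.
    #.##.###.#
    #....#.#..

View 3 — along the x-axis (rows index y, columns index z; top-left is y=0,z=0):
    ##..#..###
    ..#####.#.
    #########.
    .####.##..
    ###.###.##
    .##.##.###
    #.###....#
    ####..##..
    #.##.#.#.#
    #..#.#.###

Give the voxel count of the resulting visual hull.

initial block: 10^3 = 1000
V1 y: intersect with XZ mask (46 set) -- 460 left
V2 z: intersect with XY mask (54 set) -- 239 left
V3 x: intersect with YZ mask (65 set) -- 153 left

|visual hull| = 153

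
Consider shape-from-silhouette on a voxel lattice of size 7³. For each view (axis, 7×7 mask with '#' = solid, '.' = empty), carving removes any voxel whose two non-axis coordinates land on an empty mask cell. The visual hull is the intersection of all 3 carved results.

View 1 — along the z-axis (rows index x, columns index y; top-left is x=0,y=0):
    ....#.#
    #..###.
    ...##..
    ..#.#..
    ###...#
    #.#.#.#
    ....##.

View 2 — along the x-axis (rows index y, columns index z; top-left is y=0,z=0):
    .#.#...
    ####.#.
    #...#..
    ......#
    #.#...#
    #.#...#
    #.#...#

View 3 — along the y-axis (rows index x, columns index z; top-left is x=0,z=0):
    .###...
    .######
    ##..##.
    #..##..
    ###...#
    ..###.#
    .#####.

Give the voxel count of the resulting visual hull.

29 voxels

before carving: 343 voxels (7×7×7)
step 1: project along z, AND mask (20/49) → |grid| = 140
step 2: project along x, AND mask (19/49) → |grid| = 52
step 3: project along y, AND mask (29/49) → |grid| = 29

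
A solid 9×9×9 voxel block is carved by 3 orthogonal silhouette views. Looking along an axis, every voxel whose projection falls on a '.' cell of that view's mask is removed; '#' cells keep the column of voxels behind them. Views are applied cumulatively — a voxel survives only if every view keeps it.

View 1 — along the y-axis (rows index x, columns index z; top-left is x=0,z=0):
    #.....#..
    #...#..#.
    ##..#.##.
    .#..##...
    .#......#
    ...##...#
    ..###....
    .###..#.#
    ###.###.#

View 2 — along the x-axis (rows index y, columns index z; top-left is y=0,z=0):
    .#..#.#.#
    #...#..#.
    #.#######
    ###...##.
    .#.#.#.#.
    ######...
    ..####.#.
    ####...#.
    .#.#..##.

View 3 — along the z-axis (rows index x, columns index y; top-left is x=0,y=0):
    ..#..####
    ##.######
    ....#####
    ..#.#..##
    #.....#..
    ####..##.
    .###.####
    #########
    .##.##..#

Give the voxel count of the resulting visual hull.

remaining voxels: 103

start: 9×9×9 = 729 voxels
carve view 1 (along y, XZ-mask fill 33/81): 297 voxels remain
carve view 2 (along x, YZ-mask fill 44/81): 159 voxels remain
carve view 3 (along z, XY-mask fill 51/81): 103 voxels remain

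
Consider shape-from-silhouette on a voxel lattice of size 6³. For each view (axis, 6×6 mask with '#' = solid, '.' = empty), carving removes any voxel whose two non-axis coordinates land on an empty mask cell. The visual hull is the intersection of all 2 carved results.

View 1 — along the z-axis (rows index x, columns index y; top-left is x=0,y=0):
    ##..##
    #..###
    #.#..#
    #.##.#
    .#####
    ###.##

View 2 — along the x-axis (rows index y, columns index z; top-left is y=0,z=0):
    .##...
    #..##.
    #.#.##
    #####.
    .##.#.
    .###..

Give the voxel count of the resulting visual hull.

start: 6×6×6 = 216 voxels
step 1: project along z, AND mask (25/36) → |grid| = 150
step 2: project along x, AND mask (20/36) → |grid| = 80

|visual hull| = 80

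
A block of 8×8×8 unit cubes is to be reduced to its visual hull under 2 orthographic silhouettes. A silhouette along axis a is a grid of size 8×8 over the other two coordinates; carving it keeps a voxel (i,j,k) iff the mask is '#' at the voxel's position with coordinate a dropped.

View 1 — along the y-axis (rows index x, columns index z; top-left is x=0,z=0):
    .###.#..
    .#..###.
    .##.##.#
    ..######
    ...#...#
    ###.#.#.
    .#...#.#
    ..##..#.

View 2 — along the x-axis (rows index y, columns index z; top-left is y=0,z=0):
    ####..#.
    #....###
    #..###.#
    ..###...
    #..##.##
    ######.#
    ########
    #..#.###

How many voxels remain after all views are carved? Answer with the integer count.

start: 8×8×8 = 512 voxels
carve view 1 (along y, XZ-mask fill 32/64): 256 voxels remain
carve view 2 (along x, YZ-mask fill 42/64): 159 voxels remain

remaining voxels: 159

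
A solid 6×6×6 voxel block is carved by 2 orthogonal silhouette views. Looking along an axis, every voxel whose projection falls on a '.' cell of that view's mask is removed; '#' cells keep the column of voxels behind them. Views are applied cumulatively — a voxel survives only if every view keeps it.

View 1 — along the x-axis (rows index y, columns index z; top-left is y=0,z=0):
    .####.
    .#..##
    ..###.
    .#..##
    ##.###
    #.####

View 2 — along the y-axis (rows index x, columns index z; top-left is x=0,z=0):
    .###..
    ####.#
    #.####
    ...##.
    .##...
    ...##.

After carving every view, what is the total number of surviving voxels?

before carving: 216 voxels (6×6×6)
[1] x-view keeps 23 columns → grid now 138
[2] y-view keeps 19 columns → grid now 74

voxel count = 74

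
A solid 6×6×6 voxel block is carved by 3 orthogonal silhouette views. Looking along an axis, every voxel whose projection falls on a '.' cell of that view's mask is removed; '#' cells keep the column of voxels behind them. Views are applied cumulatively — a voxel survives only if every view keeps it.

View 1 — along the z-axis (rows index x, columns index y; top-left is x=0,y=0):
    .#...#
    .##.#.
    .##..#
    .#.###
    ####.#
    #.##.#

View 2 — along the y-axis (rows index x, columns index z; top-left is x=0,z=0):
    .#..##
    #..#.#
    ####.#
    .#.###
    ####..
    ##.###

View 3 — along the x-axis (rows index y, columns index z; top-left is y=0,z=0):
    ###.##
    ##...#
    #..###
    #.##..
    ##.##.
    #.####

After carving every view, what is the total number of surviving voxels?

|visual hull| = 57

start: 6×6×6 = 216 voxels
  1. axis=2 (XY plane), |mask|=21  ⇒  voxels=126
  2. axis=1 (XZ plane), |mask|=24  ⇒  voxels=86
  3. axis=0 (YZ plane), |mask|=24  ⇒  voxels=57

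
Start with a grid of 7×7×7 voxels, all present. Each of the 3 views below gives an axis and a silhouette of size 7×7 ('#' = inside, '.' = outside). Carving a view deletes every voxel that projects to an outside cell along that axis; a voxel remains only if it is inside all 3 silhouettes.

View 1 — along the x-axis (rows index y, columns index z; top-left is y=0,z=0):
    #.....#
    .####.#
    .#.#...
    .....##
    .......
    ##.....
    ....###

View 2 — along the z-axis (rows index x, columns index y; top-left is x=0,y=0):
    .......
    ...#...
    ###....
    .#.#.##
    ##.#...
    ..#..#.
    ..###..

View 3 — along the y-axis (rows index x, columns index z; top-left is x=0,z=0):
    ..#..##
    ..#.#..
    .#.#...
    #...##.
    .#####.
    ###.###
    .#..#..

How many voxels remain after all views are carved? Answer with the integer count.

voxel count = 18

start: 7×7×7 = 343 voxels
after view 1 [x-axis, 16 of 49 cells solid] → remaining = 112
after view 2 [z-axis, 16 of 49 cells solid] → remaining = 40
after view 3 [y-axis, 23 of 49 cells solid] → remaining = 18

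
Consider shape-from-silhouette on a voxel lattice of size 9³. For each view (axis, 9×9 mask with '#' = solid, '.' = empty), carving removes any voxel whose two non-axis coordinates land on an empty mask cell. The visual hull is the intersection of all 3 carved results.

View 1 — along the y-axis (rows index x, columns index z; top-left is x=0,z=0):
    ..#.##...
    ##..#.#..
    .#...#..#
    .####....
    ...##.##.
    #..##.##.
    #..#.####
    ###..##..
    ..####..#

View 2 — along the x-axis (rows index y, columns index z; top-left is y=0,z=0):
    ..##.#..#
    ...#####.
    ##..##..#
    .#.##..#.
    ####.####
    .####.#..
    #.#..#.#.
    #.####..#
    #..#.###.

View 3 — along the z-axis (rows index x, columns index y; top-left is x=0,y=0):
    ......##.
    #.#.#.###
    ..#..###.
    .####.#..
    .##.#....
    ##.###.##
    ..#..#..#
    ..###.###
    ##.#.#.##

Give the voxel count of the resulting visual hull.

start: 9×9×9 = 729 voxels
after view 1 [y-axis, 39 of 81 cells solid] → remaining = 351
after view 2 [x-axis, 46 of 81 cells solid] → remaining = 203
after view 3 [z-axis, 42 of 81 cells solid] → remaining = 111

remaining voxels: 111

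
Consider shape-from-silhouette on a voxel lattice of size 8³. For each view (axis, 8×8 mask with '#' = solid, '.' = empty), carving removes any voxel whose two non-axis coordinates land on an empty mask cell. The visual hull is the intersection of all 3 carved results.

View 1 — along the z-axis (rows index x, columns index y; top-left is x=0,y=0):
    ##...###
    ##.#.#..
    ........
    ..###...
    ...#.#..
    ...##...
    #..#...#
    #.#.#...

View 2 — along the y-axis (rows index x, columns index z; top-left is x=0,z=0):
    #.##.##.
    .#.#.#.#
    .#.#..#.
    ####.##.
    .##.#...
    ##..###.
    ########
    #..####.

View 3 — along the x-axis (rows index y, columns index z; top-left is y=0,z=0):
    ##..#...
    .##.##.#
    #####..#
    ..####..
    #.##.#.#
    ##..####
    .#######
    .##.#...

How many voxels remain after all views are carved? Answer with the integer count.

initial block: 8^3 = 512
  1. axis=2 (XY plane), |mask|=22  ⇒  voxels=176
  2. axis=1 (XZ plane), |mask|=39  ⇒  voxels=114
  3. axis=0 (YZ plane), |mask|=39  ⇒  voxels=57

|visual hull| = 57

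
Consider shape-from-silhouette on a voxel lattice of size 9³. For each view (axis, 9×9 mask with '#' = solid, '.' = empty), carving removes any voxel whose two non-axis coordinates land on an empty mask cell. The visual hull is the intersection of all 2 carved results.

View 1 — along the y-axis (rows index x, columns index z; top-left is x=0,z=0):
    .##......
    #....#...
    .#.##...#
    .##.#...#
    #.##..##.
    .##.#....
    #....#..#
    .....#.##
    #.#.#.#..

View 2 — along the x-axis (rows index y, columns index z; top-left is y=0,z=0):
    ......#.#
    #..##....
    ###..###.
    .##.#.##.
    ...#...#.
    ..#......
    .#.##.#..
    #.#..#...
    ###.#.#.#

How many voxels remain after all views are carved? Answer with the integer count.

remaining voxels: 109

initial block: 9^3 = 729
  1. axis=1 (XZ plane), |mask|=30  ⇒  voxels=270
  2. axis=0 (YZ plane), |mask|=32  ⇒  voxels=109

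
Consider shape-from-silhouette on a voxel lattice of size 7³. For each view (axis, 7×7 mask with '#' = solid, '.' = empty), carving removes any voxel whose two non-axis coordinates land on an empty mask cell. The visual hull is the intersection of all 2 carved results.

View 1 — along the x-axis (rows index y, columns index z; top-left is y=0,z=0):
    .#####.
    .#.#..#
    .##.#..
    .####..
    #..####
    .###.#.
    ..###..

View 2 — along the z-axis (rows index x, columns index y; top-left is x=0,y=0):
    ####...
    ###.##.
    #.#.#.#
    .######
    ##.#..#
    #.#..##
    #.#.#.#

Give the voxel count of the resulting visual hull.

119 voxels

full grid |V| = 343
step 1: project along x, AND mask (27/49) → |grid| = 189
step 2: project along z, AND mask (31/49) → |grid| = 119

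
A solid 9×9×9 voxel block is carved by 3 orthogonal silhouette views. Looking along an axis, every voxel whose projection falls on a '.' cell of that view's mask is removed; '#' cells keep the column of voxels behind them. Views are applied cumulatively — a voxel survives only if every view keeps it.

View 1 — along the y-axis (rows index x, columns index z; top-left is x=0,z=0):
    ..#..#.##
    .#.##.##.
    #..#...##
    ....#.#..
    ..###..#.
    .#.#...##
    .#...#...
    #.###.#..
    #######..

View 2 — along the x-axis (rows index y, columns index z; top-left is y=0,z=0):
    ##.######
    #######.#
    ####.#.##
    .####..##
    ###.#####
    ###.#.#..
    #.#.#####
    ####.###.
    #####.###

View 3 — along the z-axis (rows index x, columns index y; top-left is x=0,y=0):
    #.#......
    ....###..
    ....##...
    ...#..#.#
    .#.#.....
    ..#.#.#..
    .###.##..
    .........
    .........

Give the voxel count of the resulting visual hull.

|visual hull| = 49

initial block: 9^3 = 729
  1. axis=1 (XZ plane), |mask|=37  ⇒  voxels=333
  2. axis=0 (YZ plane), |mask|=64  ⇒  voxels=261
  3. axis=2 (XY plane), |mask|=20  ⇒  voxels=49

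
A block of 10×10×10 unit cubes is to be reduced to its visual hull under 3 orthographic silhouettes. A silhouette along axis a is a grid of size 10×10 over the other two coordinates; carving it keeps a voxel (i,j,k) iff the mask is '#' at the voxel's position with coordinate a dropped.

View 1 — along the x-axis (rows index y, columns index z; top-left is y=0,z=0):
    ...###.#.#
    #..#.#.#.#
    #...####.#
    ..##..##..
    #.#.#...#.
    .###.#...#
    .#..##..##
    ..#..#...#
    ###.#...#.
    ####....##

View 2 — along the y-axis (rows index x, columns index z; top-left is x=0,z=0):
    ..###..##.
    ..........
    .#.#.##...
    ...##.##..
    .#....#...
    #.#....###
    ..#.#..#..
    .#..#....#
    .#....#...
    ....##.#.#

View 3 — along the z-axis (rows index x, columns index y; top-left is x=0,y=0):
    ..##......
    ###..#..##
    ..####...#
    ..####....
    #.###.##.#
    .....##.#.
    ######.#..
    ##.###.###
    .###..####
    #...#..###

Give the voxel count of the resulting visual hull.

full grid |V| = 1000
carve view 1 (along x, YZ-mask fill 48/100): 480 voxels remain
carve view 2 (along y, XZ-mask fill 32/100): 148 voxels remain
carve view 3 (along z, XY-mask fill 54/100): 69 voxels remain

voxel count = 69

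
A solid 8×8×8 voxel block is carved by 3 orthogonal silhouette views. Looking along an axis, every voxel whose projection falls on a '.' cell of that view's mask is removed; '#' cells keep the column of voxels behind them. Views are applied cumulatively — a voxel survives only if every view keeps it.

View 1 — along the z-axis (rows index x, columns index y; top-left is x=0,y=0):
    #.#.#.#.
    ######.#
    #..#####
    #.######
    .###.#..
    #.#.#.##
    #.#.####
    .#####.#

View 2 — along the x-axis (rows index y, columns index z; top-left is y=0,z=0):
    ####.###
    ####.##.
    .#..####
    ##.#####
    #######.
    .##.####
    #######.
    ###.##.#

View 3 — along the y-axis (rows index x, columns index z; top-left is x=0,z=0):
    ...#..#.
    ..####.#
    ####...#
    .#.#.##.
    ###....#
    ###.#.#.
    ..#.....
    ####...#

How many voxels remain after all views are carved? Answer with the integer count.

remaining voxels: 139

before carving: 512 voxels (8×8×8)
  1. axis=2 (XY plane), |mask|=45  ⇒  voxels=360
  2. axis=0 (YZ plane), |mask|=51  ⇒  voxels=286
  3. axis=1 (XZ plane), |mask|=31  ⇒  voxels=139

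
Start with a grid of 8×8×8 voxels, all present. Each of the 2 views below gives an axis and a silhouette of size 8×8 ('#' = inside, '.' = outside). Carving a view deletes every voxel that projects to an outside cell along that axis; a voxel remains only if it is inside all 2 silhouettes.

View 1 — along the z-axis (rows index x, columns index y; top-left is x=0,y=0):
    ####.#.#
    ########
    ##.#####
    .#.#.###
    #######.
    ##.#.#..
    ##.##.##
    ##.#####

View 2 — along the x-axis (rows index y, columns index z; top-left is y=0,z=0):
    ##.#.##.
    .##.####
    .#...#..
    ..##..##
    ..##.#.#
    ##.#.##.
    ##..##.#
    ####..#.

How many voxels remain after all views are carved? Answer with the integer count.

236 voxels

before carving: 512 voxels (8×8×8)
step 1: project along z, AND mask (50/64) → |grid| = 400
step 2: project along x, AND mask (36/64) → |grid| = 236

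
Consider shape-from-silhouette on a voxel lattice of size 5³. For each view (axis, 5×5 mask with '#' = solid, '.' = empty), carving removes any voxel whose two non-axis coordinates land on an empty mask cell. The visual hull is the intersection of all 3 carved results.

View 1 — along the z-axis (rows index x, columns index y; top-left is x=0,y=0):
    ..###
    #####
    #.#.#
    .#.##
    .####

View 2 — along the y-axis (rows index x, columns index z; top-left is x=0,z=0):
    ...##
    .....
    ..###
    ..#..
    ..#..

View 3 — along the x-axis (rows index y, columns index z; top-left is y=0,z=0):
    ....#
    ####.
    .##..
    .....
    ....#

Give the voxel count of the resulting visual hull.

start: 5×5×5 = 125 voxels
V1 z: intersect with XY mask (18 set) -- 90 left
V2 y: intersect with XZ mask (7 set) -- 22 left
V3 x: intersect with YZ mask (8 set) -- 7 left

7 voxels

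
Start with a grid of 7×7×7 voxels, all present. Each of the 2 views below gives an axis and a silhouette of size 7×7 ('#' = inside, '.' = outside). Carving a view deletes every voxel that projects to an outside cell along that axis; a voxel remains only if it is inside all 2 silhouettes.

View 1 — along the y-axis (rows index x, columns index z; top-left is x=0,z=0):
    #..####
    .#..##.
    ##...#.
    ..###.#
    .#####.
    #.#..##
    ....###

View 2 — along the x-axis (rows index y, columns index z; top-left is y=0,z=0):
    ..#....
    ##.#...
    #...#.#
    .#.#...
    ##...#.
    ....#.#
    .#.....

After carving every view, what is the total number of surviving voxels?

|visual hull| = 54

full grid |V| = 343
V1 y: intersect with XZ mask (27 set) -- 189 left
V2 x: intersect with YZ mask (15 set) -- 54 left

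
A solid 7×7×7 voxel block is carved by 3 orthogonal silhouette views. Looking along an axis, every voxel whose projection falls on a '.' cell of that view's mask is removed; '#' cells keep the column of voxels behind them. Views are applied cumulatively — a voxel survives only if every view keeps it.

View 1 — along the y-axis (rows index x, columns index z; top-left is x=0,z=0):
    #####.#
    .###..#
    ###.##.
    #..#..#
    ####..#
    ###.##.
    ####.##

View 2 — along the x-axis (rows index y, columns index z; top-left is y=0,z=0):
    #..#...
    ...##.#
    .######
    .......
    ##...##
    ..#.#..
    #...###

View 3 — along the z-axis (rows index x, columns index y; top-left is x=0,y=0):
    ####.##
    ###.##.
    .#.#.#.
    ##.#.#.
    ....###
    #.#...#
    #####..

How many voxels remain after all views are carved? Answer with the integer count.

|visual hull| = 59

initial block: 7^3 = 343
carve view 1 (along y, XZ-mask fill 34/49): 238 voxels remain
carve view 2 (along x, YZ-mask fill 21/49): 98 voxels remain
carve view 3 (along z, XY-mask fill 29/49): 59 voxels remain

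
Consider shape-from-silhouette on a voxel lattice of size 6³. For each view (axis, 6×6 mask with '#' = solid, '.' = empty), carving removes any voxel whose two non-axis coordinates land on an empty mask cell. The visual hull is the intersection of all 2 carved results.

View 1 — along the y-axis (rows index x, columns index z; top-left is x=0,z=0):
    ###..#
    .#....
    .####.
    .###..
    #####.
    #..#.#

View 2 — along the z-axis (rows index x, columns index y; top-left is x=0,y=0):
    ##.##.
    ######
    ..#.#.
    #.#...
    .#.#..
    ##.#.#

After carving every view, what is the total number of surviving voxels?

full grid |V| = 216
step 1: project along y, AND mask (20/36) → |grid| = 120
step 2: project along z, AND mask (20/36) → |grid| = 58

voxel count = 58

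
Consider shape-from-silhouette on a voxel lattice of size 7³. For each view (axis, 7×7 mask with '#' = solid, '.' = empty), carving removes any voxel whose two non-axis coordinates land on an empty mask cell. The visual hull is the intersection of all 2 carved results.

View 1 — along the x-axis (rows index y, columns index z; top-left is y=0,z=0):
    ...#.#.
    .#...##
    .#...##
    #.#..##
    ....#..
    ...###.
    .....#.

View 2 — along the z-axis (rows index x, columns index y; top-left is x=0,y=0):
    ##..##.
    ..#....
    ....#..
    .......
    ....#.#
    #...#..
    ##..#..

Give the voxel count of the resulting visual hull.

24 voxels

full grid |V| = 343
  1. axis=0 (YZ plane), |mask|=17  ⇒  voxels=119
  2. axis=2 (XY plane), |mask|=13  ⇒  voxels=24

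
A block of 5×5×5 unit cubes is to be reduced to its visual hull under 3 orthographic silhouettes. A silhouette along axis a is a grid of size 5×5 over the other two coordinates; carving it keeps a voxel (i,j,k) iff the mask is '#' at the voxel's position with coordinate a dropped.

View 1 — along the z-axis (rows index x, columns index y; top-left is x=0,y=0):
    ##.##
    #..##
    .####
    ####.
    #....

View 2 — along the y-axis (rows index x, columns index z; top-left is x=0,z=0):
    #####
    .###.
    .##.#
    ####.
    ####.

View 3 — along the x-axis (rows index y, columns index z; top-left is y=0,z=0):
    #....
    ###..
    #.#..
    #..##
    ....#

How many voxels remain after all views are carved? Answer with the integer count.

remaining voxels: 23

full grid |V| = 125
step 1: project along z, AND mask (16/25) → |grid| = 80
step 2: project along y, AND mask (19/25) → |grid| = 61
step 3: project along x, AND mask (10/25) → |grid| = 23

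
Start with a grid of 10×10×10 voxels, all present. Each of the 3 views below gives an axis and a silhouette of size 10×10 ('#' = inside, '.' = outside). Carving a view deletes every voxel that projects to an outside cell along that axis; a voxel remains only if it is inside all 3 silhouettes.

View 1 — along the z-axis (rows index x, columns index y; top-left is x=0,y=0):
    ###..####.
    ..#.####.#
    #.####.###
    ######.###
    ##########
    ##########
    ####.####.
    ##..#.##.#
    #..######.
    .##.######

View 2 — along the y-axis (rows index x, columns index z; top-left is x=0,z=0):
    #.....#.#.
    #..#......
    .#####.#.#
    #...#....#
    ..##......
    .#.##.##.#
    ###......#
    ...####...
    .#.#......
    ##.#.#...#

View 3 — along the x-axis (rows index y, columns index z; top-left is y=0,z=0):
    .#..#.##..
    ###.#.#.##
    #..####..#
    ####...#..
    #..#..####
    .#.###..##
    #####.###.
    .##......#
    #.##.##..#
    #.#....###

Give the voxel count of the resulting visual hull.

|visual hull| = 178

start: 10×10×10 = 1000 voxels
carve view 1 (along z, XY-mask fill 79/100): 790 voxels remain
carve view 2 (along y, XZ-mask fill 38/100): 306 voxels remain
carve view 3 (along x, YZ-mask fill 56/100): 178 voxels remain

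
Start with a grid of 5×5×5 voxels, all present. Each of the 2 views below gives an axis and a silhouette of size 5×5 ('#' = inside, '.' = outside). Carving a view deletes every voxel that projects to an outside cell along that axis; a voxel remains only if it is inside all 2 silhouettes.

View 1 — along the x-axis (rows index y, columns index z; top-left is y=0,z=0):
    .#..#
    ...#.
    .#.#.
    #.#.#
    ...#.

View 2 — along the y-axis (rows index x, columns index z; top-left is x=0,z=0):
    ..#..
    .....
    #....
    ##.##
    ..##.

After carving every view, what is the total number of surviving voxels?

start: 5×5×5 = 125 voxels
[1] x-view keeps 9 columns → grid now 45
[2] y-view keeps 8 columns → grid now 14

14 voxels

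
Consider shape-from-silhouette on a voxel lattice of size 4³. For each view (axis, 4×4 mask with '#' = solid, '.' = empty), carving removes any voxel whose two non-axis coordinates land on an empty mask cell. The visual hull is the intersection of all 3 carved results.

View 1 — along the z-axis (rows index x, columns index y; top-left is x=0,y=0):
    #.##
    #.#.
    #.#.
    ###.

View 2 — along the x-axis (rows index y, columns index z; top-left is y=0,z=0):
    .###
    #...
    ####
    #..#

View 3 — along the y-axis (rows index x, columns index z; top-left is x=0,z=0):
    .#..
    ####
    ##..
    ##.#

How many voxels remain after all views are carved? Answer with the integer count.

full grid |V| = 64
[1] z-view keeps 10 columns → grid now 40
[2] x-view keeps 10 columns → grid now 31
[3] y-view keeps 10 columns → grid now 18

18 voxels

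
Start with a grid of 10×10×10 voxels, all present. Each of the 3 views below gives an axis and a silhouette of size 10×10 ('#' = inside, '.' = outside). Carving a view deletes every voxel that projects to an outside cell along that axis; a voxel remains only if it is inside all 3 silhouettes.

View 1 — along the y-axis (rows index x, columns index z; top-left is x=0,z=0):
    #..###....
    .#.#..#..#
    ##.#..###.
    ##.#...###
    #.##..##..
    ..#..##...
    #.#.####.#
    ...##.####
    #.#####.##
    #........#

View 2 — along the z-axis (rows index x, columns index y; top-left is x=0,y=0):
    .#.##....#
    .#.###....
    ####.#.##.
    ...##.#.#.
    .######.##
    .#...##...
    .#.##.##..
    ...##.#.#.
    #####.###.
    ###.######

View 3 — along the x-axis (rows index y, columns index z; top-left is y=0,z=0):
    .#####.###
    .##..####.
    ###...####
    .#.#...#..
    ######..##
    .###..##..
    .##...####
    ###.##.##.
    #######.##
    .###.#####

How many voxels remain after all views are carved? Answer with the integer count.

voxel count = 182

before carving: 1000 voxels (10×10×10)
[1] y-view keeps 51 columns → grid now 510
[2] z-view keeps 56 columns → grid now 288
[3] x-view keeps 67 columns → grid now 182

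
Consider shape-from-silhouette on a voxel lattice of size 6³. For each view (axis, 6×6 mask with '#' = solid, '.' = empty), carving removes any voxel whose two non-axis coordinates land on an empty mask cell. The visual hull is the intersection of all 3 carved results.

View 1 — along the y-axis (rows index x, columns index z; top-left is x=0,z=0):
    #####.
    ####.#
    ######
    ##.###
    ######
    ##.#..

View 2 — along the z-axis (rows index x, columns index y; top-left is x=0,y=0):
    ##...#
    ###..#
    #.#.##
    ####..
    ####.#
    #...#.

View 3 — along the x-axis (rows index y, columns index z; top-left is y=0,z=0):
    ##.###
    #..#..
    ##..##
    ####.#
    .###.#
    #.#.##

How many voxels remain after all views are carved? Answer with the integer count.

before carving: 216 voxels (6×6×6)
after view 1 [y-axis, 30 of 36 cells solid] → remaining = 180
after view 2 [z-axis, 22 of 36 cells solid] → remaining = 115
after view 3 [x-axis, 24 of 36 cells solid] → remaining = 78

|visual hull| = 78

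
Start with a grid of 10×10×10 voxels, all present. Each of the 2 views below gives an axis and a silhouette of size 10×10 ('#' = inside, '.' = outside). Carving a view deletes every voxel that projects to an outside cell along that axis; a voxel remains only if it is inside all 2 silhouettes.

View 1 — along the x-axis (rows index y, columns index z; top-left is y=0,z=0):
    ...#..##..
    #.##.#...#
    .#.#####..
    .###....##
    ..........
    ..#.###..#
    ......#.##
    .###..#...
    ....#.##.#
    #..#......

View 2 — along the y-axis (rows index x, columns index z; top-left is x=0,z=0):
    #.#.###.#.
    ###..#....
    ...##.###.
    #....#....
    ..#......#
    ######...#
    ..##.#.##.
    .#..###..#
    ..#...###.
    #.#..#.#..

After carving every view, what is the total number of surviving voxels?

|visual hull| = 157

start: 10×10×10 = 1000 voxels
V1 x: intersect with YZ mask (37 set) -- 370 left
V2 y: intersect with XZ mask (44 set) -- 157 left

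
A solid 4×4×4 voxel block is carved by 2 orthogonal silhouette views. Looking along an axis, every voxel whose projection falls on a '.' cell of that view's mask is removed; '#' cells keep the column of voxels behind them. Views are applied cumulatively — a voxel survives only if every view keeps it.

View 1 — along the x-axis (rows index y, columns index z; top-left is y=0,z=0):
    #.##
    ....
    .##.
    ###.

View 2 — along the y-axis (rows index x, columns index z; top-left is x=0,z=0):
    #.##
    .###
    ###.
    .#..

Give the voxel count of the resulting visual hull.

21 voxels

full grid |V| = 64
V1 x: intersect with YZ mask (8 set) -- 32 left
V2 y: intersect with XZ mask (10 set) -- 21 left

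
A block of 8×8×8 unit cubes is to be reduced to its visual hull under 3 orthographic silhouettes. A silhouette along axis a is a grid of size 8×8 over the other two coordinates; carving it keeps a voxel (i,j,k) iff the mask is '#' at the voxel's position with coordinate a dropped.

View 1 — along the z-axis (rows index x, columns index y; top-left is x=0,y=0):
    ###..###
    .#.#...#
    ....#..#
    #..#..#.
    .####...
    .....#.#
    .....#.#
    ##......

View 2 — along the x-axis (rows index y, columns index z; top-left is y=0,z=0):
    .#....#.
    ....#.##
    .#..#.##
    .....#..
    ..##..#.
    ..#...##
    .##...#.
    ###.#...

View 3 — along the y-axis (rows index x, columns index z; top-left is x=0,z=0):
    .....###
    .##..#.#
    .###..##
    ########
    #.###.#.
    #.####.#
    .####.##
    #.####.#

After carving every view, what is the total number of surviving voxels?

|visual hull| = 43

before carving: 512 voxels (8×8×8)
  1. axis=2 (XY plane), |mask|=24  ⇒  voxels=192
  2. axis=0 (YZ plane), |mask|=23  ⇒  voxels=70
  3. axis=1 (XZ plane), |mask|=43  ⇒  voxels=43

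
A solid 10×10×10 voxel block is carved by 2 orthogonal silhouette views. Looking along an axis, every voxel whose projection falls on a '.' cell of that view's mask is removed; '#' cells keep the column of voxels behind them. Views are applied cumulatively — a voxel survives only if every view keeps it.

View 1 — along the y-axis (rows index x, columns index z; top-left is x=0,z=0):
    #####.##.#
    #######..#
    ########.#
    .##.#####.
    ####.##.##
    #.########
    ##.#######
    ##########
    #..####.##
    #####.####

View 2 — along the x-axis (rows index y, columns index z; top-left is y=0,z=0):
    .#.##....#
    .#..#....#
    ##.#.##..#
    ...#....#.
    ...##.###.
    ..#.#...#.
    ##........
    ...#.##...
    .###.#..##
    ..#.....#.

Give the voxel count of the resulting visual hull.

initial block: 10^3 = 1000
V1 y: intersect with XZ mask (84 set) -- 840 left
V2 x: intersect with YZ mask (36 set) -- 304 left

remaining voxels: 304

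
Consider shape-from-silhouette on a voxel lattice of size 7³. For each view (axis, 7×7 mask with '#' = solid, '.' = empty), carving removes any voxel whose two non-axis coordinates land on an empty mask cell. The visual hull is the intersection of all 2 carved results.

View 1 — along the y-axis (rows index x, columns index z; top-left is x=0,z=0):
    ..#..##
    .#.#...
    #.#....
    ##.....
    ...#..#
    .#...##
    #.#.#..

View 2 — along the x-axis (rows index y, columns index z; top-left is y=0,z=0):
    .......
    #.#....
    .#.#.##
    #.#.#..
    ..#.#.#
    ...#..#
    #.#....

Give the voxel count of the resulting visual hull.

|visual hull| = 41

initial block: 7^3 = 343
carve view 1 (along y, XZ-mask fill 17/49): 119 voxels remain
carve view 2 (along x, YZ-mask fill 16/49): 41 voxels remain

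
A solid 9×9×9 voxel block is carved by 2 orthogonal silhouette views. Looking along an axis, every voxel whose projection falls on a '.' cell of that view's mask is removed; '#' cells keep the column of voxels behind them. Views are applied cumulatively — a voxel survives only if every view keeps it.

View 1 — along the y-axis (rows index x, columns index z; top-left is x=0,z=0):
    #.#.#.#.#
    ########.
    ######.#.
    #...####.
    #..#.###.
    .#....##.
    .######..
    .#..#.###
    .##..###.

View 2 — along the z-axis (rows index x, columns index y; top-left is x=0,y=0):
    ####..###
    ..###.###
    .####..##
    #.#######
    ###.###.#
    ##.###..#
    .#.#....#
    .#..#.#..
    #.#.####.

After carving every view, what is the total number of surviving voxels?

initial block: 9^3 = 729
  1. axis=1 (XZ plane), |mask|=49  ⇒  voxels=441
  2. axis=2 (XY plane), |mask|=52  ⇒  voxels=281

remaining voxels: 281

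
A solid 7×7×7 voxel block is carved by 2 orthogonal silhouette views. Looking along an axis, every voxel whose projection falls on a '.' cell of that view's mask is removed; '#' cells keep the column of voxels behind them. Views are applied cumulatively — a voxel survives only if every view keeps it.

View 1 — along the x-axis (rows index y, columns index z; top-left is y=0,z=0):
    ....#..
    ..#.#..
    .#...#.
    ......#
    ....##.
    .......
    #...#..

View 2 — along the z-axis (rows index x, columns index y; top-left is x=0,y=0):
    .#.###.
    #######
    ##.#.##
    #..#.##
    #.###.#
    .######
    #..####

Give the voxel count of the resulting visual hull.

initial block: 7^3 = 343
after view 1 [x-axis, 10 of 49 cells solid] → remaining = 70
after view 2 [z-axis, 36 of 49 cells solid] → remaining = 48

voxel count = 48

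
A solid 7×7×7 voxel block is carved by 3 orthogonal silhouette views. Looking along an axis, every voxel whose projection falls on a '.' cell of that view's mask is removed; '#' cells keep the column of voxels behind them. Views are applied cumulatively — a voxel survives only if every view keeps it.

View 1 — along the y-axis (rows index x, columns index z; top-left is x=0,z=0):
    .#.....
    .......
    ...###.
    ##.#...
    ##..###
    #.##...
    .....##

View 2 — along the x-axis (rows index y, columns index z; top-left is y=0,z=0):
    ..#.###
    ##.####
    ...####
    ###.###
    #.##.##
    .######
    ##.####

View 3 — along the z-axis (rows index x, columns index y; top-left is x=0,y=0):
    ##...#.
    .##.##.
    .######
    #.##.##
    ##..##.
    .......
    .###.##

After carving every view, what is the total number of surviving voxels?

full grid |V| = 343
carve view 1 (along y, XZ-mask fill 17/49): 119 voxels remain
carve view 2 (along x, YZ-mask fill 37/49): 90 voxels remain
carve view 3 (along z, XY-mask fill 27/49): 51 voxels remain

voxel count = 51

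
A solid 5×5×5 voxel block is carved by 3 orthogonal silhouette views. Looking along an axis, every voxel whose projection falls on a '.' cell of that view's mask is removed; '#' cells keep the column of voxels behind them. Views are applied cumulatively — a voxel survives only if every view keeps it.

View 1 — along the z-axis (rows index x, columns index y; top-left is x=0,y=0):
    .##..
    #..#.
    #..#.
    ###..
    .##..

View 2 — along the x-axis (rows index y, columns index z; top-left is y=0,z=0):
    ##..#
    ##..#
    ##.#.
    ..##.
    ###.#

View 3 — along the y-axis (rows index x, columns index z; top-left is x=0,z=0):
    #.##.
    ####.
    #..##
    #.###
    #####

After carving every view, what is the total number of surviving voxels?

22 voxels

start: 5×5×5 = 125 voxels
[1] z-view keeps 11 columns → grid now 55
[2] x-view keeps 15 columns → grid now 31
[3] y-view keeps 19 columns → grid now 22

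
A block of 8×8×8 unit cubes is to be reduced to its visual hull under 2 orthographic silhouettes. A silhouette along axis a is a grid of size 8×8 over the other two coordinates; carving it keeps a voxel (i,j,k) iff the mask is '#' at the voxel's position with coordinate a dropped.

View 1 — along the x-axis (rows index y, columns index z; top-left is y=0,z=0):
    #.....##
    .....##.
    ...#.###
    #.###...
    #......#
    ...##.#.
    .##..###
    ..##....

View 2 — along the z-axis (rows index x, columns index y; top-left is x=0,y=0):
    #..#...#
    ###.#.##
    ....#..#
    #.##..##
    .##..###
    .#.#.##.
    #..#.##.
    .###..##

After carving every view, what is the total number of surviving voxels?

|visual hull| = 111

full grid |V| = 512
V1 x: intersect with YZ mask (25 set) -- 200 left
V2 z: intersect with XY mask (34 set) -- 111 left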